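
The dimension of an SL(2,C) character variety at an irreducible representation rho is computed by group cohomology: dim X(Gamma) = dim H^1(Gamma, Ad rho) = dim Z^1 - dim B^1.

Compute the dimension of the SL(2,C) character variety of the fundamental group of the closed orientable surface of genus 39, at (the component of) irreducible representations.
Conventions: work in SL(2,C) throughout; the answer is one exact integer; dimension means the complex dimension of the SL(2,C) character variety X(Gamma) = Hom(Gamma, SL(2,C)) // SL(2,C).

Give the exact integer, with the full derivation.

Gamma = pi_1(Sigma_39) = < a_1, b_1, ..., a_39, b_39 | prod [a_i, b_i] > has 2g = 78 generators and 1 relator.
Unconstrained cocycle data is one sl_2 vector per generator (234 dimensions), cut by the relator condition d_2(z) = 0.
H^2 = coker(d_2) is dual to H^0 = 0 at irreducible rho (Poincare duality), so d_2 is onto: dim Z^1 = 231.
dim B^1 = 3 (coboundaries, injective at irreducible rho).
Hence dim X = 231 - 3 = 228.

228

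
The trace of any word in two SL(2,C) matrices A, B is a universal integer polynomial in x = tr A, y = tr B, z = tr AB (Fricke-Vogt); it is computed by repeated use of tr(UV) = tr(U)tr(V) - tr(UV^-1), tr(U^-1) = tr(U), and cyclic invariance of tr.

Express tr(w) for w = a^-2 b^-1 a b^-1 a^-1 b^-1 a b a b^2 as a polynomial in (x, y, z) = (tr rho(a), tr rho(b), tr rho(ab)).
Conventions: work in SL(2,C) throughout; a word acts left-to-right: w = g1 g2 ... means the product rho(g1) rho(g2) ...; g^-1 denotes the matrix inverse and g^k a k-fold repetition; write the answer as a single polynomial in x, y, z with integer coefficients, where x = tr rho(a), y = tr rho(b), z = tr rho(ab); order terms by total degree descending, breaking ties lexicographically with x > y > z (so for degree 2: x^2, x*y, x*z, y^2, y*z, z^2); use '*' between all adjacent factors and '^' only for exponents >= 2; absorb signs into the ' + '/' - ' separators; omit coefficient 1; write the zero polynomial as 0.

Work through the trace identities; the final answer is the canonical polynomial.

trace(a b a) = trace(a) trace(b a) - trace(b) = x*z - y
reduce: trace(b a b a) = trace(b a) trace(b a) - trace(1) = z^2 - 2
so trace(b a b) = trace(b) trace(a b) - trace(a) = y*z - x
so trace(a b a b a) = trace(a) trace(b a b a) - trace(b a b) = x*z^2 - y*z - x
reduce: trace(a b a b a b) = trace(a b) trace(a b a b) - trace(a^-1 b^-1) = z^3 - 3*z
trace(b^-1 a b a b a) = trace(a b a b a) trace(b) - trace(a b a b a b) = x*y*z^2 - y^2*z - z^3 - x*y + 3*z
so trace(a^-1 b^-1 a b a b) = trace(b^-1 a b a b) trace(a) - trace(b^-1 a b a b a) = -x*y*z^2 + x^2*z + y^2*z + z^3 - 3*z
reduce: trace(b^3 a) = trace(b) trace(a b^2) - trace(a b) = y^2*z - x*y - z
trace(b^2) = trace(b) trace(b) - trace(1) = y^2 - 2
so trace(b^3) = trace(b) trace(b^2) - trace(b) = y^3 - 3*y
reduce: trace(a b^3 a) = trace(a) trace(b^3 a) - trace(b^3) = x*y^2*z - x^2*y - y^3 - x*z + 3*y
trace(b a b a b) = trace(b) trace(a b a b) - trace(a b a) = y*z^2 - x*z - y
trace(b^2 a b a b) = trace(b) trace(b a b a b) - trace(b a b a) = y^2*z^2 - x*y*z - y^2 - z^2 + 2
reduce: trace(b a b a b^3) = trace(b) trace(b^2 a b a b) - trace(b^2 a b a) = y^3*z^2 - x*y^2*z - y^3 - 2*y*z^2 + x*z + 3*y
trace(b a b a b a b) = trace(b) trace(a b a b a b) - trace(a b a b a) = y*z^3 - x*z^2 - 2*y*z + x
so trace(a b a b^3 a b) = trace(b) trace(b a b a b a b) - trace(b a b a b a) = y^2*z^3 - x*y*z^2 - 2*y^2*z - z^3 + x*y + 3*z
reduce: trace(b a^2 b a b) = trace(a) trace(b a b^2 a) - trace(b a b^2) = x*y*z^2 - x^2*z - y^2*z + z
reduce: trace(a b a b^3 a) = trace(b) trace(b a^2 b a b) - trace(b a^2 b a) = x*y^2*z^2 - x^2*y*z - y^3*z - x*z^2 + 2*y*z + x
so trace(b a b a b^3 a b) = trace(b) trace(a b a b^3 a b) - trace(a b a b^3 a) = y^3*z^3 - 2*x*y^2*z^2 + x^2*y*z - y^3*z - y*z^3 + x*y^2 + x*z^2 + y*z - x
reduce: trace(a b a b a b a b) = trace(b a b a b a) trace(b a) - trace(a b a b) = z^4 - 4*z^2 + 2
so trace(a b a b a b a) = trace(a) trace(b a b a b a) - trace(b a b a b) = x*z^3 - y*z^2 - 2*x*z + y
reduce: trace(b a b a b a b a b) = trace(b) trace(a b a b a b a b) - trace(a b a b a b a) = y*z^4 - x*z^3 - 3*y*z^2 + 2*x*z + y
so trace(b a b a b^3 a b a) = trace(b) trace(b a b a b a b a b) - trace(b a b a b a b a) = y^2*z^4 - x*y*z^3 - 3*y^2*z^2 - z^4 + 2*x*y*z + y^2 + 4*z^2 - 2
so trace(a^-1 b a b a b^3 a b) = trace(b a b a b^3 a b) trace(a) - trace(b a b a b^3 a b a) = x*y^3*z^3 - 2*x^2*y^2*z^2 - y^2*z^4 + x^3*y*z - x*y^3*z + x^2*y^2 + x^2*z^2 + 3*y^2*z^2 + z^4 - x*y*z - x^2 - y^2 - 4*z^2 + 2
reduce: trace(a b a b^3 a b^-1 a^-1 b) = trace(a^-1 b a b a b^3 a) trace(b) - trace(a^-1 b a b a b^3 a b) = -x*y^3*z^3 + 2*x^2*y^2*z^2 + y^4*z^2 + y^2*z^4 - x^3*y*z - x^2*y^2 - x^2*z^2 - y^4 - 5*y^2*z^2 - z^4 + 2*x*y*z + x^2 + 4*y^2 + 4*z^2 - 2
trace(b a b^-1 a^-1 b^-1 a b a b^2) = trace(a b a b^3 a b^-1 a^-1) trace(b) - trace(a b a b^3 a b^-1 a^-1 b) = x*y^3*z^3 - 2*x^2*y^2*z^2 - y^4*z^2 - y^2*z^4 + x^3*y*z + x*y^3*z + x^2*z^2 + 5*y^2*z^2 + z^4 - 3*x*y*z - x^2 - y^2 - 4*z^2 + 2
trace(a b^2 a b a) = trace(a) trace(b^2 a b a) - trace(b^2 a b) = x*y*z^2 - x^2*z - y^2*z + z
so trace(a^2) = trace(a) trace(a) - trace(1) = x^2 - 2
reduce: trace(b a^2 b) = trace(b) trace(a^2 b) - trace(a^2) = x*y*z - x^2 - y^2 + 2
so trace(a b a^2 b a) = trace(a) trace(b a^2 b a) - trace(b a^2 b) = x^2*z^2 - 2*x*y*z + y^2 - 2
trace(a b a b^2 a b a) = trace(b) trace(a b a^2 b a b) - trace(a b a^2 b a) = x*y*z^3 - x^2*z^2 - y^2*z^2 + 2
so trace(a b a^2 b a b a b) = trace(a) trace(b a b a b a b a) - trace(b a b a b a b) = x*z^4 - y*z^3 - 3*x*z^2 + 2*y*z + x
trace(a b a^2 b a b a) = trace(a) trace(b a^2 b a b a) - trace(b a^2 b a b) = x^2*z^3 - 2*x*y*z^2 - x^2*z + y^2*z + x*y - z
trace(a b a b a b^2 a b a) = trace(b) trace(a b a^2 b a b a b) - trace(a b a^2 b a b a) = x*y*z^4 - x^2*z^3 - y^2*z^3 - x*y*z^2 + x^2*z + y^2*z + z
trace(a b a b a b a b a b) = trace(b a) trace(b a b a b a b a) - trace(b^-1 a^-1 b^-1 a^-1 b^-1 a^-1) = z^5 - 5*z^3 + 5*z
trace(a b a b a b^2 a b a b) = trace(b) trace(a b a b a b a b a b) - trace(a b a b a b a b a) = y*z^5 - x*z^4 - 4*y*z^3 + 3*x*z^2 + 3*y*z - x
reduce: trace(b a b a b^2 a b a b^-1 a) = trace(a b a b a b^2 a b a) trace(b) - trace(a b a b a b^2 a b a b) = x*y^2*z^4 - x^2*y*z^3 - y^3*z^3 - y*z^5 - x*y^2*z^2 + x*z^4 + x^2*y*z + y^3*z + 4*y*z^3 - 3*x*z^2 - 2*y*z + x
reduce: trace(a b a b^2 a b a b^-1 a^-1 b) = trace(b a b a b^2 a b a b^-1) trace(a) - trace(b a b a b^2 a b a b^-1 a) = -x*y^2*z^4 + 2*x^2*y*z^3 + y^3*z^3 + y*z^5 - x^3*z^2 - x*z^4 - x^2*y*z - y^3*z - 4*y*z^3 + 3*x*z^2 + 2*y*z + x
reduce: trace(b a b^-1 a^-1 b^-1 a b a b^2 a) = trace(a b a b^2 a b a b^-1 a^-1) trace(b) - trace(a b a b^2 a b a b^-1 a^-1 b) = x*y^2*z^4 - 2*x^2*y*z^3 - y^3*z^3 - y*z^5 + x^3*z^2 + x*y^2*z^2 + x*z^4 + 4*y*z^3 - 3*x*z^2 - y*z - x
trace(a b^-1 a^-1 b^-1 a b a b^2 a^-1 b) = trace(b a b^-1 a^-1 b^-1 a b a b^2) trace(a) - trace(b a b^-1 a^-1 b^-1 a b a b^2 a) = x^2*y^3*z^3 - 2*x^3*y^2*z^2 - x*y^4*z^2 - 2*x*y^2*z^4 + x^4*y*z + x^2*y^3*z + 2*x^2*y*z^3 + y^3*z^3 + y*z^5 + 4*x*y^2*z^2 - 3*x^2*y*z - 4*y*z^3 - x^3 - x*y^2 - x*z^2 + y*z + 3*x
trace(a^-1 b^-1 a b^-1 a^-1 b^-1 a b a b^2) = trace(a b^-1 a^-1 b^-1 a b a b^2 a^-1) trace(b) - trace(a b^-1 a^-1 b^-1 a b a b^2 a^-1 b) = -x^2*y^3*z^3 + 2*x^3*y^2*z^2 + x*y^4*z^2 + 2*x*y^2*z^4 - x^4*y*z - x^2*y^3*z - 2*x^2*y*z^3 - y^3*z^3 - y*z^5 - 5*x*y^2*z^2 + 4*x^2*y*z + y^3*z + 5*y*z^3 + x^3 + x*y^2 + x*z^2 - 4*y*z - 3*x
reduce: trace(b^-1 a b a b a b a) = trace(a b a b a b a) trace(b) - trace(a b a b a b a b) = x*y*z^3 - y^2*z^2 - z^4 - 2*x*y*z + y^2 + 4*z^2 - 2
reduce: trace(a^-1 b^-1 a b a b a b) = trace(b^-1 a b a b a b) trace(a) - trace(b^-1 a b a b a b a) = -x*y*z^3 + x^2*z^2 + y^2*z^2 + z^4 + x*y*z - x^2 - y^2 - 4*z^2 + 2
reduce: trace(a b^-1 a^-1 b^-1 a b a b) = trace(a^-1 b^-1 a b a b a) trace(b) - trace(a^-1 b^-1 a b a b a b) = x*y*z^3 - x^2*z^2 - y^2*z^2 - z^4 + x^2 + 4*z^2 - 2
trace(a^-2 b^-1 a b^-1 a^-1 b^-1 a b a b^2) = trace(a^-1 b^-1 a b^-1 a^-1 b^-1 a b a b^2) trace(a) - trace(a^-1 b^-1 a b^-1 a^-1 b^-1 a b a b^2 a) = -x^3*y^3*z^3 + 2*x^4*y^2*z^2 + x^2*y^4*z^2 + 2*x^2*y^2*z^4 - x^5*y*z - x^3*y^3*z - 2*x^3*y*z^3 - x*y^3*z^3 - x*y*z^5 - 5*x^2*y^2*z^2 + 4*x^3*y*z + x*y^3*z + 4*x*y*z^3 + x^4 + x^2*y^2 + 2*x^2*z^2 + y^2*z^2 + z^4 - 4*x*y*z - 4*x^2 - 4*z^2 + 2

-x^3*y^3*z^3 + 2*x^4*y^2*z^2 + x^2*y^4*z^2 + 2*x^2*y^2*z^4 - x^5*y*z - x^3*y^3*z - 2*x^3*y*z^3 - x*y^3*z^3 - x*y*z^5 - 5*x^2*y^2*z^2 + 4*x^3*y*z + x*y^3*z + 4*x*y*z^3 + x^4 + x^2*y^2 + 2*x^2*z^2 + y^2*z^2 + z^4 - 4*x*y*z - 4*x^2 - 4*z^2 + 2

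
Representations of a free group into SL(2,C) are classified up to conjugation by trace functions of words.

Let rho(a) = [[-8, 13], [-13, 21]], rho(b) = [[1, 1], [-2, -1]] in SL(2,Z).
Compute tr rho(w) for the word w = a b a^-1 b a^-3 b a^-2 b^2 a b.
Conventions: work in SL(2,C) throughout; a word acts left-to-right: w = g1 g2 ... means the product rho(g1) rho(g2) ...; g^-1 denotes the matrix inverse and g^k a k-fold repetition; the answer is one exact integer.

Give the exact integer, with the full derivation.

3721029902

rho(a) = [[-8, 13], [-13, 21]]
... * rho(b) = [[1, 1], [-2, -1]]  ->  [[-34, -21], [-55, -34]]
... * rho(a^-1) = [[21, -13], [13, -8]]  ->  [[-987, 610], [-1597, 987]]
... * rho(b) = [[1, 1], [-2, -1]]  ->  [[-2207, -1597], [-3571, -2584]]
... * rho(a^-1) = [[21, -13], [13, -8]]  ->  [[-67108, 41467], [-108583, 67095]]
... * rho(a^-1) = [[21, -13], [13, -8]]  ->  [[-870197, 540668], [-1408008, 874819]]
... * rho(a^-1) = [[21, -13], [13, -8]]  ->  [[-11245453, 6987217], [-18195521, 11305552]]
... * rho(b) = [[1, 1], [-2, -1]]  ->  [[-25219887, -18232670], [-40806625, -29501073]]
... * rho(a^-1) = [[21, -13], [13, -8]]  ->  [[-766642337, 473719891], [-1240453074, 766494709]]
... * rho(a^-1) = [[21, -13], [13, -8]]  ->  [[-9941130494, 6176591253], [-16085083337, 9993932290]]
... * rho(b) = [[1, 1], [-2, -1]]  ->  [[-22294313000, -16117721747], [-36072947917, -26079015627]]
... * rho(b) = [[1, 1], [-2, -1]]  ->  [[9941130494, -6176591253], [16085083337, -9993932290]]
... * rho(a) = [[-8, 13], [-13, 21]]  ->  [[766642337, -473719891], [1240453074, -766494709]]
... * rho(b) = [[1, 1], [-2, -1]]  ->  [[1714082119, 1240362228], [2773442492, 2006947783]]
tr = 1714082119 + 2006947783 = 3721029902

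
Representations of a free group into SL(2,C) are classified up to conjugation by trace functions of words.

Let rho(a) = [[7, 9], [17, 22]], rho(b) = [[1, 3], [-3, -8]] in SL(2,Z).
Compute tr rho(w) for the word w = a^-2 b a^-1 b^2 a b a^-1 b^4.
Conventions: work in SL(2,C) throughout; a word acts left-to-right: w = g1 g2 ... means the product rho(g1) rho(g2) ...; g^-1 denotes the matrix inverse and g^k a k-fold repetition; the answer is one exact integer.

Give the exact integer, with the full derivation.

1569775073753

rho(a^-1) = [[22, -9], [-17, 7]]
... * rho(a^-1) = [[22, -9], [-17, 7]]  ->  [[637, -261], [-493, 202]]
... * rho(b) = [[1, 3], [-3, -8]]  ->  [[1420, 3999], [-1099, -3095]]
... * rho(a^-1) = [[22, -9], [-17, 7]]  ->  [[-36743, 15213], [28437, -11774]]
... * rho(b) = [[1, 3], [-3, -8]]  ->  [[-82382, -231933], [63759, 179503]]
... * rho(b) = [[1, 3], [-3, -8]]  ->  [[613417, 1608318], [-474750, -1244747]]
... * rho(a) = [[7, 9], [17, 22]]  ->  [[31635325, 40903749], [-24483949, -31657184]]
... * rho(b) = [[1, 3], [-3, -8]]  ->  [[-91075922, -232324017], [70487603, 179805625]]
... * rho(a^-1) = [[22, -9], [-17, 7]]  ->  [[1945838005, -806584821], [-1505968359, 624250948]]
... * rho(b) = [[1, 3], [-3, -8]]  ->  [[4365592468, 12290192583], [-3378721203, -9511912661]]
... * rho(b) = [[1, 3], [-3, -8]]  ->  [[-32504985281, -85224763260], [25157016780, 65959137679]]
... * rho(b) = [[1, 3], [-3, -8]]  ->  [[223169304499, 584283150237], [-172720396257, -452202051092]]
... * rho(b) = [[1, 3], [-3, -8]]  ->  [[-1529680146212, -4004757288399], [1183885757019, 3099455219965]]
tr = -1529680146212 + 3099455219965 = 1569775073753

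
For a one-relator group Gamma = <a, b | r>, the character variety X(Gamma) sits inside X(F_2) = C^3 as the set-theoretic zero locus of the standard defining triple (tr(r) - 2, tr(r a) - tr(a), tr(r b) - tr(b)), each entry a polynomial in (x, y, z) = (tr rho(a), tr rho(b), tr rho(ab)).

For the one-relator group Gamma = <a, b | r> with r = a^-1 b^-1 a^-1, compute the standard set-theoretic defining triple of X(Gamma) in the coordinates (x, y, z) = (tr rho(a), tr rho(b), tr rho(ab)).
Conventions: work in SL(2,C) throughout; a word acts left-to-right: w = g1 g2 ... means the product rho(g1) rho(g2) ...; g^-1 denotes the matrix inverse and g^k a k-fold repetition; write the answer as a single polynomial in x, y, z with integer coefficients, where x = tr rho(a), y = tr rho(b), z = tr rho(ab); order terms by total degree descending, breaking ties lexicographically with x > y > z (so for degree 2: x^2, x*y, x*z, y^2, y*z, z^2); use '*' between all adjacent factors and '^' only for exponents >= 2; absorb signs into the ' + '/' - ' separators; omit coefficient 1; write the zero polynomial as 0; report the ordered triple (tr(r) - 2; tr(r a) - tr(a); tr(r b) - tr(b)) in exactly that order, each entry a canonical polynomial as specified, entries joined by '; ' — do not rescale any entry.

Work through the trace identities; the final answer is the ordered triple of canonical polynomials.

x*z - y - 2; -x + z; x*y*z - y^2 - z^2 - y + 2

tr(a^-1) = tr(a) = x
tr(a^-2) = tr(a^-1) tr(a) - tr(1)   [inverse elimination on a] = x^2 - 2
so tr(b a^-1) = tr(b) tr(a) - tr(b a)   [inverse elimination on a] = x*y - z
so tr(a^-2 b) = tr(b a^-1) tr(a) - tr(b)   [inverse elimination on a] = x^2*y - x*z - y
so tr(a^-1 b^-1 a^-1) = tr(a^-2) tr(b) - tr(a^-2 b)   [inverse elimination on b] = x*z - y
tr(b a b) = tr(b) tr(a b) - tr(a)  (reduce the b square) = y*z - x
tr(b a b a) = tr(b a) tr(b a) - tr(1)  (split on b) = z^2 - 2
tr(a^-1 b a b) = tr(b a b) tr(a) - tr(b a b a)  (eliminate a^-1) = x*y*z - x^2 - z^2 + 2
reduce: tr(b^-1 a^-1 b a) = tr(a^-1 b a) tr(b) - tr(a^-1 b a b)  (eliminate b^-1) = -x*y*z + x^2 + y^2 + z^2 - 2
tr(a^-1 b^-1 a^-1 b) = tr(b^-1 a^-1 b) tr(a) - tr(b^-1 a^-1 b a)  (eliminate a^-1) = x*y*z - y^2 - z^2 + 2
assemble the triple (tr(r) - 2; tr(r a) - x; tr(r b) - y)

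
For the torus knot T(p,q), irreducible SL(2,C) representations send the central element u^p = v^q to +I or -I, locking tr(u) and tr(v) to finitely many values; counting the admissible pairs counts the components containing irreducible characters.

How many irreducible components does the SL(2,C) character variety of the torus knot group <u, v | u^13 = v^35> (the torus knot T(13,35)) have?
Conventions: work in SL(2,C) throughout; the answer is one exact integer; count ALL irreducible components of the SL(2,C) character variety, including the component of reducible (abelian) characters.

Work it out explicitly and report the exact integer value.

205

For T(13,35): irreducibility forces the central element u^13 = v^35 to one of +I, -I.
This locks tr(u) to 2*cos(pi*alpha/13), alpha in 1..12, and tr(v) to 2*cos(pi*beta/35), beta in 1..34, on each component of irreducible characters.
The two central values (-1)^alpha I and (-1)^beta I must be the same matrix, so alpha and beta share a parity.
Counting: 6 odd alphas x 17 odd betas + 6 even alphas x 17 even betas = 102 + 102 = 204.
components with irreducible characters: 204; plus the single component of reducible (abelian) characters: total 205.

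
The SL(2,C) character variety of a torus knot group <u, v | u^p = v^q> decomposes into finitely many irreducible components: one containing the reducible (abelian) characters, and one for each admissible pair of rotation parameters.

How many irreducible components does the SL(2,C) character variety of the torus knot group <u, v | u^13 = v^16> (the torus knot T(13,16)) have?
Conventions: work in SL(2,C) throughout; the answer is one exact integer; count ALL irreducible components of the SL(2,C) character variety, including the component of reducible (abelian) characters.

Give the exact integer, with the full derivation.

In the torus knot group T(13,16), u^13 = v^16 is central, so an irreducible representation sends it to +I or -I (Schur).
On an irreducible component, tr(u) is locked at 2*cos(pi*alpha/13) for some alpha in 1..12, and tr(v) at 2*cos(pi*beta/16) for some beta in 1..15.
u^13 = (-1)^alpha I and v^16 = (-1)^beta I must agree, so alpha and beta have equal parity.
Counting: 6 odd alphas x 8 odd betas + 6 even alphas x 7 even betas = 48 + 42 = 90.
That is 90 components of irreducible characters, and with the reducible (abelian) component the total is 91.

91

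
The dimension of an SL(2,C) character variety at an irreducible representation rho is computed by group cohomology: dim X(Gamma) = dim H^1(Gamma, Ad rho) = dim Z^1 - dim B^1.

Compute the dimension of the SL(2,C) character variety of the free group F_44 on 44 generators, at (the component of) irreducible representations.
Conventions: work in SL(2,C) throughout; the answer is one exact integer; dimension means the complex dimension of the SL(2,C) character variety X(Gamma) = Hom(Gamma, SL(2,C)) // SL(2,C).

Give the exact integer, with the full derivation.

Gamma = F_44 has 44 generators and no relators.
A cocycle picks one sl_2 vector per generator freely, giving dim Z^1 = 3*44 = 132.
dim B^1 = 3: the coboundary map is injective because an irreducible image has centralizer 0 in sl_2.
dim X = dim H^1 = dim Z^1 - dim B^1 = 132 - 3 = 129.

129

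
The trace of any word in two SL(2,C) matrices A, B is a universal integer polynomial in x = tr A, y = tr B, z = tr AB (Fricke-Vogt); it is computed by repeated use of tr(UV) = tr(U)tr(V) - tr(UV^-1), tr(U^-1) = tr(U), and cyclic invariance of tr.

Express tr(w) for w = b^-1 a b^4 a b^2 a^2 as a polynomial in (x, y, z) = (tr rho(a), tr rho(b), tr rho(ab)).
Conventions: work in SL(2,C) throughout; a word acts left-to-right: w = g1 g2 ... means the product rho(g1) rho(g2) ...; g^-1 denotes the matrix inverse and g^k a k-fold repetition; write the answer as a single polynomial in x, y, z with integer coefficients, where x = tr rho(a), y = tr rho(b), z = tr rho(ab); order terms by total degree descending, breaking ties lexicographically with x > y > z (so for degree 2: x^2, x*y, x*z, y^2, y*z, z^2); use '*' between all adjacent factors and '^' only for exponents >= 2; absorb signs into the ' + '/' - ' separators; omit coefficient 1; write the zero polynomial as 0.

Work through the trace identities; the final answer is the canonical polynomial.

x^2*y^5*z^2 - 2*x^3*y^4*z - x*y^6*z - x*y^4*z^3 + x^4*y^3 + x^2*y^5 + 2*x^3*y^2*z + 5*x*y^4*z + 2*x*y^2*z^3 - x^4*y - 5*x^2*y^3 - 3*x^2*y*z^2 - y^3*z^2 + x^3*z - 4*x*y^2*z + 5*x^2*y + y^3 + 2*y*z^2 - 2*x*z - 3*y

so trace(b a b a) = trace(b a) trace(b a) - trace(1) = z^2 - 2
so trace(b a b) = trace(b) trace(a b) - trace(a) = y*z - x
trace(a b a^2 b) = trace(a) trace(b a b a) - trace(b a b) = x*z^2 - y*z - x
reduce: trace(a b a) = trace(a) trace(b a) - trace(b) = x*z - y
reduce: trace(a b a^2) = trace(a) trace(a b a) - trace(a b) = x^2*z - x*y - z
so trace(a b a^2 b^2) = trace(b) trace(a b a^2 b) - trace(a b a^2) = x*y*z^2 - x^2*z - y^2*z + z
reduce: trace(b a b a^2 b^2) = trace(b) trace(a b a^2 b^2) - trace(a b a^2 b) = x*y^2*z^2 - x^2*y*z - y^3*z - x*z^2 + 2*y*z + x
reduce: trace(a^2 b^4 a b) = trace(b) trace(b a b a^2 b^2) - trace(b a b a^2 b) = x*y^3*z^2 - x^2*y^2*z - y^4*z - 2*x*y*z^2 + x^2*z + 3*y^2*z + x*y - z
reduce: trace(b^3 a) = trace(b) trace(b a b) - trace(b a) = y^2*z - x*y - z
reduce: trace(b^2) = trace(b) trace(b) - trace(1) = y^2 - 2
trace(b^3) = trace(b) trace(b^2) - trace(b) = y^3 - 3*y
trace(b^3 a^2) = trace(a) trace(b^3 a) - trace(b^3) = x*y^2*z - x^2*y - y^3 - x*z + 3*y
trace(b^2 a^3 b) = trace(a) trace(b^3 a^2) - trace(b^3 a) = x^2*y^2*z - x^3*y - x*y^3 - x^2*z - y^2*z + 4*x*y + z
so trace(a^2) = trace(a) trace(a) - trace(1) = x^2 - 2
reduce: trace(b^2 a^2) = trace(b) trace(a^2 b) - trace(a^2) = x*y*z - x^2 - y^2 + 2
so trace(b^2 a^3) = trace(a) trace(b^2 a^2) - trace(b^2 a) = x^2*y*z - x^3 - x*y^2 - y*z + 3*x
reduce: trace(a^2 b^4 a) = trace(b) trace(b^2 a^3 b) - trace(b^2 a^3) = x^2*y^3*z - x^3*y^2 - x*y^4 - 2*x^2*y*z - y^3*z + x^3 + 5*x*y^2 + 2*y*z - 3*x
trace(b^4 a b^2 a^2) = trace(b) trace(a^2 b^4 a b) - trace(a^2 b^4 a) = x*y^4*z^2 - 2*x^2*y^3*z - y^5*z + x^3*y^2 + x*y^4 - 2*x*y^2*z^2 + 3*x^2*y*z + 4*y^3*z - x^3 - 4*x*y^2 - 3*y*z + 3*x
trace(a b^2 a b) = trace(b) trace(a b a b) - trace(a b a) = y*z^2 - x*z - y
trace(a b^2 a b^2) = trace(b) trace(a b^2 a b) - trace(a b^2 a) = y^2*z^2 - 2*x*y*z + x^2 - 2
trace(b^2 a b^2 a b) = trace(b) trace(a b^2 a b^2) - trace(a b^2 a b) = y^3*z^2 - 2*x*y^2*z + x^2*y - y*z^2 + x*z - y
trace(b^4 a b^2 a) = trace(b) trace(b^2 a b^2 a b) - trace(b^2 a b^2 a) = y^4*z^2 - 2*x*y^3*z + x^2*y^2 - 2*y^2*z^2 + 3*x*y*z - x^2 - y^2 + 2
trace(a b^4 a b^2 a^2) = trace(a) trace(b^4 a b^2 a^2) - trace(b^4 a b^2 a) = x^2*y^4*z^2 - 2*x^3*y^3*z - x*y^5*z + x^4*y^2 + x^2*y^4 - 2*x^2*y^2*z^2 - y^4*z^2 + 3*x^3*y*z + 6*x*y^3*z - x^4 - 5*x^2*y^2 + 2*y^2*z^2 - 6*x*y*z + 4*x^2 + y^2 - 2
reduce: trace(a b a b a b) = trace(a b a b) trace(a b) - trace(b a) = z^3 - 3*z
so trace(b a b a b a b) = trace(b) trace(a b a b a b) - trace(a b a b a) = y*z^3 - x*z^2 - 2*y*z + x
so trace(b a b^3 a b a) = trace(b) trace(b a b a b a b) - trace(b a b a b a) = y^2*z^3 - x*y*z^2 - 2*y^2*z - z^3 + x*y + 3*z
reduce: trace(b a b a^2 b a b^2) = trace(a) trace(b a b^3 a b a) - trace(b a b^3 a b) = x*y^2*z^3 - x^2*y*z^2 - y^3*z^2 - x*z^3 + y*z^2 + 2*x*z + y
reduce: trace(b a b a^2 b a b) = trace(a) trace(b a b^2 a b a) - trace(b a b^2 a b) = x*y*z^3 - x^2*z^2 - y^2*z^2 + 2
trace(a^2 b a b^4 a b) = trace(b) trace(b a b a^2 b a b^2) - trace(b a b a^2 b a b) = x*y^3*z^3 - x^2*y^2*z^2 - y^4*z^2 - 2*x*y*z^3 + x^2*z^2 + 2*y^2*z^2 + 2*x*y*z + y^2 - 2
so trace(b a^2 b a b) = trace(a) trace(b a b^2 a) - trace(b a b^2) = x*y*z^2 - x^2*z - y^2*z + z
so trace(b^2 a^2 b a b) = trace(b) trace(b a^2 b a b) - trace(b a^2 b a) = x*y^2*z^2 - x^2*y*z - y^3*z - x*z^2 + 2*y*z + x
so trace(a b a b^4 a) = trace(b) trace(b^2 a^2 b a b) - trace(b^2 a^2 b a) = x*y^3*z^2 - x^2*y^2*z - y^4*z - 2*x*y*z^2 + x^2*z + 3*y^2*z + x*y - z
so trace(b a b a b^2) = trace(b) trace(b a b a b) - trace(b a b a) = y^2*z^2 - x*y*z - y^2 - z^2 + 2
trace(a b a b^4) = trace(b) trace(b a b a b^2) - trace(b a b a b) = y^3*z^2 - x*y^2*z - y^3 - 2*y*z^2 + x*z + 3*y
trace(a^2 b a b^4 a) = trace(a) trace(a b a b^4 a) - trace(a b a b^4) = x^2*y^3*z^2 - x^3*y^2*z - x*y^4*z - 2*x^2*y*z^2 - y^3*z^2 + x^3*z + 4*x*y^2*z + x^2*y + y^3 + 2*y*z^2 - 2*x*z - 3*y
trace(a b^4 a b^2 a^2 b) = trace(b) trace(a^2 b a b^4 a b) - trace(a^2 b a b^4 a) = x*y^4*z^3 - 2*x^2*y^3*z^2 - y^5*z^2 + x^3*y^2*z + x*y^4*z - 2*x*y^2*z^3 + 3*x^2*y*z^2 + 3*y^3*z^2 - x^3*z - 2*x*y^2*z - x^2*y - 2*y*z^2 + 2*x*z + y
so trace(b^-1 a b^4 a b^2 a^2) = trace(a b^4 a b^2 a^2) trace(b) - trace(a b^4 a b^2 a^2 b) = x^2*y^5*z^2 - 2*x^3*y^4*z - x*y^6*z - x*y^4*z^3 + x^4*y^3 + x^2*y^5 + 2*x^3*y^2*z + 5*x*y^4*z + 2*x*y^2*z^3 - x^4*y - 5*x^2*y^3 - 3*x^2*y*z^2 - y^3*z^2 + x^3*z - 4*x*y^2*z + 5*x^2*y + y^3 + 2*y*z^2 - 2*x*z - 3*y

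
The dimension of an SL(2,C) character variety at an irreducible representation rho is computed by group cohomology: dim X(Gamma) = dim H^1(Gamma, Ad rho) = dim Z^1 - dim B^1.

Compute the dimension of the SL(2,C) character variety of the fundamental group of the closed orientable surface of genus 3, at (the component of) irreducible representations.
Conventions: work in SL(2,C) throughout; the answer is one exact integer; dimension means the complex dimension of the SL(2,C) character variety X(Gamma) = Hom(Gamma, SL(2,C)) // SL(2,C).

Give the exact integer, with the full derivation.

pi_1 of the closed genus-3 surface has 6 generators bound by the single product-of-commutators relator.
A cocycle assigns one sl_2 vector per generator subject to the relator condition d_2(z) = 0: dim of the unconstrained space is 3*2g = 18.
H^2 = coker(d_2) is dual to H^0 = 0 at irreducible rho (Poincare duality), so d_2 is onto: dim Z^1 = 15.
As always at irreducible rho, dim B^1 = 3.
dim X = dim H^1 = 15 - 3 = 12.

12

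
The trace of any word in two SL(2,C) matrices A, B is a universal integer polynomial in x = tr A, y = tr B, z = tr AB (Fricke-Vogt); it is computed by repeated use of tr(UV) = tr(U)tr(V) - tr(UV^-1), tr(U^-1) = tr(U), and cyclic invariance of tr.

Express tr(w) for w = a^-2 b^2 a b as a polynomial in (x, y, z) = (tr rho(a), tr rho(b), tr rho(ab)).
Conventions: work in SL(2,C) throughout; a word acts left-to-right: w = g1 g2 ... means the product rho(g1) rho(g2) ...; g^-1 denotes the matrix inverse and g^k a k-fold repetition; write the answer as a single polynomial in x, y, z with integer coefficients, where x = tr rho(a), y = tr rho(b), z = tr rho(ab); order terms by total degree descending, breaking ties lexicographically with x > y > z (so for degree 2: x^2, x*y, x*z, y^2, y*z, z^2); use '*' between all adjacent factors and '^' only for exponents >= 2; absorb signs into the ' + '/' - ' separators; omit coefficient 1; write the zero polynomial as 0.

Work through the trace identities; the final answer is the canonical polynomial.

x^2*y^2*z - x^3*y - x*y*z^2 - y^2*z + 2*x*y + z

apply: trace(b a b) = trace(b) * trace(a b) - trace(a) = y*z - x
use: trace(b^2 a b) = trace(b) * trace(b a b) - trace(b a) = y^2*z - x*y - z
trace(a b a b) = trace(b a) * trace(b a) - trace(1) = z^2 - 2
trace(a b a) = trace(a) * trace(b a) - trace(b) = x*z - y
trace(b^2 a b a) = trace(b) * trace(a b a b) - trace(a b a) = y*z^2 - x*z - y
use: trace(b^2 a b a^-1) = trace(b^2 a b) * trace(a) - trace(b^2 a b a) = x*y^2*z - x^2*y - y*z^2 + y
apply: trace(a^-2 b^2 a b) = trace(b^2 a b a^-1) * trace(a) - trace(b^2 a b) = x^2*y^2*z - x^3*y - x*y*z^2 - y^2*z + 2*x*y + z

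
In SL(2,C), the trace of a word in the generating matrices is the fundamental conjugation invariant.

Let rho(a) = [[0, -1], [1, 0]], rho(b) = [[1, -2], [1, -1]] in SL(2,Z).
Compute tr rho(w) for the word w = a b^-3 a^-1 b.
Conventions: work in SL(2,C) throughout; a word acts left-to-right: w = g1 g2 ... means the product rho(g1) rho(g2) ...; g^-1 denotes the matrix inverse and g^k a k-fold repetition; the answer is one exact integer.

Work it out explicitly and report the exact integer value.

-7

rho(a) = [[0, -1], [1, 0]]
... * rho(b^-1) = [[-1, 2], [-1, 1]]  ->  [[1, -1], [-1, 2]]
... * rho(b^-1) = [[-1, 2], [-1, 1]]  ->  [[0, 1], [-1, 0]]
... * rho(b^-1) = [[-1, 2], [-1, 1]]  ->  [[-1, 1], [1, -2]]
... * rho(a^-1) = [[0, 1], [-1, 0]]  ->  [[-1, -1], [2, 1]]
... * rho(b) = [[1, -2], [1, -1]]  ->  [[-2, 3], [3, -5]]
tr = -2 + -5 = -7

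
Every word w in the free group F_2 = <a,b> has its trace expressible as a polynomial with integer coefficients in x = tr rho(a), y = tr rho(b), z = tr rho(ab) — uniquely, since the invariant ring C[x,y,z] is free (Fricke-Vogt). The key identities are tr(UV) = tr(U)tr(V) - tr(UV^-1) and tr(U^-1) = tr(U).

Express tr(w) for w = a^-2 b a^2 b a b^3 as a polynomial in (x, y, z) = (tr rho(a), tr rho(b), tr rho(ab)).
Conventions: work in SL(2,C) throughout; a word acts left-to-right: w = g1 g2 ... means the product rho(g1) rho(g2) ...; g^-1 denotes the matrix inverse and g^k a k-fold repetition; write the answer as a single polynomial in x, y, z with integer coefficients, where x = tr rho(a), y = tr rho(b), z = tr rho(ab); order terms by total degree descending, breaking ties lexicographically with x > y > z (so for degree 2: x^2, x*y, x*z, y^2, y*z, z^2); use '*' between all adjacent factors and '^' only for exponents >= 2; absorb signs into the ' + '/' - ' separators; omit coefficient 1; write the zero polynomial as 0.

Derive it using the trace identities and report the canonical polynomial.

tr(a b a b) = tr(a b) tr(a b) - tr(1)   [split at a repeated a] = z^2 - 2
tr(a b a) = tr(a) tr(b a) - tr(b)   [square of a] = x*z - y
tr(a b a b^2) = tr(b) tr(a b a b) - tr(a b a)   [square of b] = y*z^2 - x*z - y
tr(b^2 a b a b) = tr(b) tr(a b a b^2) - tr(a b a b)   [square of b] = y^2*z^2 - x*y*z - y^2 - z^2 + 2
tr(b a b^4 a) = tr(b) tr(b^2 a b a b) - tr(b^2 a b a)   [square of b] = y^3*z^2 - x*y^2*z - y^3 - 2*y*z^2 + x*z + 3*y
tr(b a b) = tr(b) tr(a b) - tr(a)   [square of b] = y*z - x
tr(b^2 a b) = tr(b) tr(b a b) - tr(b a)   [square of b] = y^2*z - x*y - z
tr(b^3 a b) = tr(b) tr(b^2 a b) - tr(b^2 a)   [square of b] = y^3*z - x*y^2 - 2*y*z + x
tr(b a b^4) = tr(b) tr(b^3 a b) - tr(b^3 a)   [square of b] = y^4*z - x*y^3 - 3*y^2*z + 2*x*y + z
tr(b a^2 b a b^3) = tr(a) tr(b a b^4 a) - tr(b a b^4)   [square of a] = x*y^3*z^2 - x^2*y^2*z - y^4*z - 2*x*y*z^2 + x^2*z + 3*y^2*z + x*y - z
tr(a b a b a b) = tr(a b a b) tr(a b) - tr(b a)   [split at a repeated a] = z^3 - 3*z
tr(a b a b a) = tr(a) tr(b a b a) - tr(b a b)   [square of a] = x*z^2 - y*z - x
tr(b a b^2 a b a) = tr(b) tr(a b a b a b) - tr(a b a b a)   [square of b] = y*z^3 - x*z^2 - 2*y*z + x
tr(a^2) = tr(a) tr(a) - tr(1)   [square of a] = x^2 - 2
tr(a b^2 a) = tr(b) tr(a^2 b) - tr(a^2)   [square of b] = x*y*z - x^2 - y^2 + 2
tr(b a b^2 a b) = tr(b) tr(a b^2 a b) - tr(a b^2 a)   [square of b] = y^2*z^2 - 2*x*y*z + x^2 - 2
tr(b a b a^2 b a b) = tr(a) tr(b a b^2 a b a) - tr(b a b^2 a b)   [square of a] = x*y*z^3 - x^2*z^2 - y^2*z^2 + 2
tr(b a b a^2 b a) = tr(a) tr(b a b a b a) - tr(b a b a b)   [square of a] = x*z^3 - y*z^2 - 2*x*z + y
tr(b a^2 b a b^3 a) = tr(b) tr(b a b a^2 b a b) - tr(b a b a^2 b a)   [square of b] = x*y^2*z^3 - x^2*y*z^2 - y^3*z^2 - x*z^3 + y*z^2 + 2*x*z + y
tr(b a^2 b a b^3 a^-1) = tr(b a^2 b a b^3) tr(a) - tr(b a^2 b a b^3 a)   [inverse elimination on a] = x^2*y^3*z^2 - x^3*y^2*z - x*y^4*z - x*y^2*z^3 - x^2*y*z^2 + y^3*z^2 + x^3*z + 3*x*y^2*z + x*z^3 + x^2*y - y*z^2 - 3*x*z - y
tr(a^-2 b a^2 b a b^3) = tr(b a^2 b a b^3 a^-1) tr(a) - tr(b a^2 b a b^3)   [inverse elimination on a] = x^3*y^3*z^2 - x^4*y^2*z - x^2*y^4*z - x^2*y^2*z^3 - x^3*y*z^2 + x^4*z + 4*x^2*y^2*z + x^2*z^3 + y^4*z + x^3*y + x*y*z^2 - 4*x^2*z - 3*y^2*z - 2*x*y + z

x^3*y^3*z^2 - x^4*y^2*z - x^2*y^4*z - x^2*y^2*z^3 - x^3*y*z^2 + x^4*z + 4*x^2*y^2*z + x^2*z^3 + y^4*z + x^3*y + x*y*z^2 - 4*x^2*z - 3*y^2*z - 2*x*y + z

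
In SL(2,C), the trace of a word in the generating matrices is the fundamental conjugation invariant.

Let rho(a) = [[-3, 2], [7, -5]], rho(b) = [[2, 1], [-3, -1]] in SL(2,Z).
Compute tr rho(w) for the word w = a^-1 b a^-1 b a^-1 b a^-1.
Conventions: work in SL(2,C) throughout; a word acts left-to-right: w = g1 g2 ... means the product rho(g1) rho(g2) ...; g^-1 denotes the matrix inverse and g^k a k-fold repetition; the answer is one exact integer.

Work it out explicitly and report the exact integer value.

3905

rho(a^-1) = [[-5, -2], [-7, -3]]
... * rho(b) = [[2, 1], [-3, -1]]  ->  [[-4, -3], [-5, -4]]
... * rho(a^-1) = [[-5, -2], [-7, -3]]  ->  [[41, 17], [53, 22]]
... * rho(b) = [[2, 1], [-3, -1]]  ->  [[31, 24], [40, 31]]
... * rho(a^-1) = [[-5, -2], [-7, -3]]  ->  [[-323, -134], [-417, -173]]
... * rho(b) = [[2, 1], [-3, -1]]  ->  [[-244, -189], [-315, -244]]
... * rho(a^-1) = [[-5, -2], [-7, -3]]  ->  [[2543, 1055], [3283, 1362]]
tr = 2543 + 1362 = 3905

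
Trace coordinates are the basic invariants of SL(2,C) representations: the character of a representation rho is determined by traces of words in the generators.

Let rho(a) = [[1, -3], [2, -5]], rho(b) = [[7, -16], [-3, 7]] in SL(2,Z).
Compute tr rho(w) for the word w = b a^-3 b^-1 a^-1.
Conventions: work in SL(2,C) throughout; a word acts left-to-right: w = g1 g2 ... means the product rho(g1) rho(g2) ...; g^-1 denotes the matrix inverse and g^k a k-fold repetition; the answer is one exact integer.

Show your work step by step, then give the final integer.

rho(b) = [[7, -16], [-3, 7]]
... * rho(a^-1) = [[-5, 3], [-2, 1]]  ->  [[-3, 5], [1, -2]]
... * rho(a^-1) = [[-5, 3], [-2, 1]]  ->  [[5, -4], [-1, 1]]
... * rho(a^-1) = [[-5, 3], [-2, 1]]  ->  [[-17, 11], [3, -2]]
... * rho(b^-1) = [[7, 16], [3, 7]]  ->  [[-86, -195], [15, 34]]
... * rho(a^-1) = [[-5, 3], [-2, 1]]  ->  [[820, -453], [-143, 79]]
tr = 820 + 79 = 899

899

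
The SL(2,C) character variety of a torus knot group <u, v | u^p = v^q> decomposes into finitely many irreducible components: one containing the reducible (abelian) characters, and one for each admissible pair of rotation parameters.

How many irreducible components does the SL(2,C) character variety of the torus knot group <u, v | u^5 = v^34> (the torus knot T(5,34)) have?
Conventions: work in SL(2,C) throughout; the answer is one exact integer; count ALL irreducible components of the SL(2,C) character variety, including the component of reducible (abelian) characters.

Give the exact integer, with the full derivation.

67

For T(5,34): irreducibility forces the central element u^5 = v^34 to one of +I, -I.
So on each irreducible component the traces are pinned: tr(u) = 2*cos(pi*alpha/5) with 1 <= alpha <= 4, tr(v) = 2*cos(pi*beta/34) with 1 <= beta <= 33.
The two central values (-1)^alpha I and (-1)^beta I must be the same matrix, so alpha and beta share a parity.
count pairs: odd alpha (2 choices) x odd beta (17), plus even alpha (2) x even beta (16): 2*17 + 2*16 = 66.
That is 66 components of irreducible characters, and with the reducible (abelian) component the total is 67.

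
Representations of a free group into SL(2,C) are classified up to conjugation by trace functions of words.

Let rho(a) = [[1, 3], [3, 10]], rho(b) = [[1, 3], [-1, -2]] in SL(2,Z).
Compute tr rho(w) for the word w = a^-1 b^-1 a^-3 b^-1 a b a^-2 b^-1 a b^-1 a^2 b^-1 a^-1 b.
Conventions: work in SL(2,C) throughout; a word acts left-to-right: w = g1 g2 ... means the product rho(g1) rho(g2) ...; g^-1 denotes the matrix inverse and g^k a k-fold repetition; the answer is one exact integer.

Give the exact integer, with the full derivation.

15759494498

rho(a^-1) = [[10, -3], [-3, 1]]
... * rho(b^-1) = [[-2, -3], [1, 1]]  ->  [[-23, -33], [7, 10]]
... * rho(a^-1) = [[10, -3], [-3, 1]]  ->  [[-131, 36], [40, -11]]
... * rho(a^-1) = [[10, -3], [-3, 1]]  ->  [[-1418, 429], [433, -131]]
... * rho(a^-1) = [[10, -3], [-3, 1]]  ->  [[-15467, 4683], [4723, -1430]]
... * rho(b^-1) = [[-2, -3], [1, 1]]  ->  [[35617, 51084], [-10876, -15599]]
... * rho(a) = [[1, 3], [3, 10]]  ->  [[188869, 617691], [-57673, -188618]]
... * rho(b) = [[1, 3], [-1, -2]]  ->  [[-428822, -668775], [130945, 204217]]
... * rho(a^-1) = [[10, -3], [-3, 1]]  ->  [[-2281895, 617691], [696799, -188618]]
... * rho(a^-1) = [[10, -3], [-3, 1]]  ->  [[-24672023, 7463376], [7533844, -2279015]]
... * rho(b^-1) = [[-2, -3], [1, 1]]  ->  [[56807422, 81479445], [-17346703, -24880547]]
... * rho(a) = [[1, 3], [3, 10]]  ->  [[301245757, 985216716], [-91988344, -300845579]]
... * rho(b^-1) = [[-2, -3], [1, 1]]  ->  [[382725202, 81479445], [-116868891, -24880547]]
... * rho(a) = [[1, 3], [3, 10]]  ->  [[627163537, 1962970056], [-191510532, -599412143]]
... * rho(a) = [[1, 3], [3, 10]]  ->  [[6516073705, 21511191171], [-1989746961, -6568653026]]
... * rho(b^-1) = [[-2, -3], [1, 1]]  ->  [[8479043761, 1962970056], [-2589159104, -599412143]]
... * rho(a^-1) = [[10, -3], [-3, 1]]  ->  [[78901527442, -23474161227], [-24093354611, 7168065169]]
... * rho(b) = [[1, 3], [-1, -2]]  ->  [[102375688669, 283652904780], [-31261419780, -86616194171]]
tr = 102375688669 + -86616194171 = 15759494498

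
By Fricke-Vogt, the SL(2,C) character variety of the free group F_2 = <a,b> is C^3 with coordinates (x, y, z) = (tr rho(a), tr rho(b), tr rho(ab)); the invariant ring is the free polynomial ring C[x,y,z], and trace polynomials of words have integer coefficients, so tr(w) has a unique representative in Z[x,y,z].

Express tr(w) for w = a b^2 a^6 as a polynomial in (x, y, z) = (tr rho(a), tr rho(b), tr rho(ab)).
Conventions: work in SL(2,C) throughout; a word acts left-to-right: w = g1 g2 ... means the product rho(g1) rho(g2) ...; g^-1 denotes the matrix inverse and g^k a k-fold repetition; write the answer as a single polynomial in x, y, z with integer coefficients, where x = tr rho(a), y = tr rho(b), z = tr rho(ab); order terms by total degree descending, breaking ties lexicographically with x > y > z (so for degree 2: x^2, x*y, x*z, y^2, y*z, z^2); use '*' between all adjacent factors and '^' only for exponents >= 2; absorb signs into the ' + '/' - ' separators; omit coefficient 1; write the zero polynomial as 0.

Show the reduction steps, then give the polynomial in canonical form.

trace(b a^2) = trace(a) * trace(b a) - trace(b)  (reduce the a square) = x*z - y
trace(b a^3) = trace(a) * trace(b a^2) - trace(b a)  (reduce the a square) = x^2*z - x*y - z
trace(b a^4) = trace(a) * trace(b a^3) - trace(b a^2)  (reduce the a square) = x^3*z - x^2*y - 2*x*z + y
apply: trace(a^5 b) = trace(a) * trace(b a^4) - trace(b a^3)  (reduce the a square) = x^4*z - x^3*y - 3*x^2*z + 2*x*y + z
apply: trace(a^2) = trace(a) * trace(a) - trace(1)  (reduce the a square) = x^2 - 2
trace(a^3) = trace(a) * trace(a^2) - trace(a)  (reduce the a square) = x^3 - 3*x
trace(a^4) = trace(a) * trace(a^3) - trace(a^2)  (reduce the a square) = x^4 - 4*x^2 + 2
apply: trace(a^5) = trace(a) * trace(a^4) - trace(a^3)  (reduce the a square) = x^5 - 5*x^3 + 5*x
apply: trace(a b^2 a^4) = trace(b) * trace(a^5 b) - trace(a^5)  (reduce the b square) = x^4*y*z - x^5 - x^3*y^2 - 3*x^2*y*z + 5*x^3 + 2*x*y^2 + y*z - 5*x
trace(a^2 b^2 a) = trace(b) * trace(a^3 b) - trace(a^3)  (reduce the b square) = x^2*y*z - x^3 - x*y^2 - y*z + 3*x
trace(b^2 a) = trace(b) * trace(a b) - trace(a)  (reduce the b square) = y*z - x
use: trace(b^2) = trace(b) * trace(b) - trace(1)  (reduce the b square) = y^2 - 2
trace(a^2 b^2) = trace(a) * trace(b^2 a) - trace(b^2)  (reduce the a square) = x*y*z - x^2 - y^2 + 2
trace(a b^2 a^3) = trace(a) * trace(a^2 b^2 a) - trace(a^2 b^2)  (reduce the a square) = x^3*y*z - x^4 - x^2*y^2 - 2*x*y*z + 4*x^2 + y^2 - 2
use: trace(a^2 b^2 a^4) = trace(a) * trace(a b^2 a^4) - trace(a b^2 a^3)  (reduce the a square) = x^5*y*z - x^6 - x^4*y^2 - 4*x^3*y*z + 6*x^4 + 3*x^2*y^2 + 3*x*y*z - 9*x^2 - y^2 + 2
trace(a b^2 a^6) = trace(a) * trace(a^2 b^2 a^4) - trace(a^2 b^2 a^3)  (reduce the a square) = x^6*y*z - x^7 - x^5*y^2 - 5*x^4*y*z + 7*x^5 + 4*x^3*y^2 + 6*x^2*y*z - 14*x^3 - 3*x*y^2 - y*z + 7*x

x^6*y*z - x^7 - x^5*y^2 - 5*x^4*y*z + 7*x^5 + 4*x^3*y^2 + 6*x^2*y*z - 14*x^3 - 3*x*y^2 - y*z + 7*x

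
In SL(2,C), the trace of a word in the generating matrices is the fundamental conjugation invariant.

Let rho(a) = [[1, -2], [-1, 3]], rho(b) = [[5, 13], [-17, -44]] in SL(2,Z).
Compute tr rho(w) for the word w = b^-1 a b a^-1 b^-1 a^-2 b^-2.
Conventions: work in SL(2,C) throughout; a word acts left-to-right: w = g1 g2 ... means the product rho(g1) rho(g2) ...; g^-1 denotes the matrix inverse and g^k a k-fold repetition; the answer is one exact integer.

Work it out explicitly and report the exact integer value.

rho(b^-1) = [[-44, -13], [17, 5]]
... * rho(a) = [[1, -2], [-1, 3]]  ->  [[-31, 49], [12, -19]]
... * rho(b) = [[5, 13], [-17, -44]]  ->  [[-988, -2559], [383, 992]]
... * rho(a^-1) = [[3, 2], [1, 1]]  ->  [[-5523, -4535], [2141, 1758]]
... * rho(b^-1) = [[-44, -13], [17, 5]]  ->  [[165917, 49124], [-64318, -19043]]
... * rho(a^-1) = [[3, 2], [1, 1]]  ->  [[546875, 380958], [-211997, -147679]]
... * rho(a^-1) = [[3, 2], [1, 1]]  ->  [[2021583, 1474708], [-783670, -571673]]
... * rho(b^-1) = [[-44, -13], [17, 5]]  ->  [[-63879616, -18907039], [24763039, 7329345]]
... * rho(b^-1) = [[-44, -13], [17, 5]]  ->  [[2489283441, 735899813], [-964974851, -285272782]]
tr = 2489283441 + -285272782 = 2204010659

2204010659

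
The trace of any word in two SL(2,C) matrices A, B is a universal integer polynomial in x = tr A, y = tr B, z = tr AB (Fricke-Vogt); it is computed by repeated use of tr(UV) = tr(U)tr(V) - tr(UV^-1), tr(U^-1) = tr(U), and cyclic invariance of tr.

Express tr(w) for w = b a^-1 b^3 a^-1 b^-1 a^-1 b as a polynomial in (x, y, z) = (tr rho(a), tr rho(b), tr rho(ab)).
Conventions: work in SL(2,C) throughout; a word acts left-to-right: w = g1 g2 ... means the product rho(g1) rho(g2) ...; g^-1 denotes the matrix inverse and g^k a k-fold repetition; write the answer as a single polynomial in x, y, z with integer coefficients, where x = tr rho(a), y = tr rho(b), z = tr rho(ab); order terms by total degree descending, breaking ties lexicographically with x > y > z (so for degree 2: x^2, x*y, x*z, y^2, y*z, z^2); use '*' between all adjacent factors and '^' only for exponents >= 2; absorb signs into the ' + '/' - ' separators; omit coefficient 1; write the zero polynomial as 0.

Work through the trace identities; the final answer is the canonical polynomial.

x^2*y^5*z - x*y^6 - 2*x*y^4*z^2 - 3*x^2*y^3*z + y^5*z + y^3*z^3 + 5*x*y^4 + 4*x*y^2*z^2 + 2*x^2*y*z - 4*y^3*z - y*z^3 - 6*x*y^2 - x*z^2 + 2*y*z + x

trace(b^2) = trace(b)*trace(b) - trace(1)  (reduce the b square) = y^2 - 2
trace(b^3) = trace(b)*trace(b^2) - trace(b)  (reduce the b square) = y^3 - 3*y
trace(b^4) = trace(b)*trace(b^3) - trace(b^2)  (reduce the b square) = y^4 - 4*y^2 + 2
trace(a b^2) = trace(b)*trace(a b) - trace(a)  (reduce the b square) = y*z - x
trace(b^2 a b) = trace(b)*trace(a b^2) - trace(a b)  (reduce the b square) = y^2*z - x*y - z
trace(b^4 a) = trace(b)*trace(b^2 a b) - trace(b^2 a)  (reduce the b square) = y^3*z - x*y^2 - 2*y*z + x
trace(b^2 a^-1 b^2) = trace(b^4)*trace(a) - trace(b^4 a)  (eliminate a^-1) = x*y^4 - y^3*z - 3*x*y^2 + 2*y*z + x
trace(a b a b) = trace(a b)*trace(a b) - trace(1)  (split on a) = z^2 - 2
trace(a b a) = trace(a)*trace(b a) - trace(b)  (reduce the a square) = x*z - y
trace(a b^2 a b) = trace(b)*trace(a b a b) - trace(a b a)  (reduce the b square) = y*z^2 - x*z - y
trace(a b^2 a) = trace(a)*trace(b^2 a) - trace(b^2)  (reduce the a square) = x*y*z - x^2 - y^2 + 2
trace(b^2 a b^2 a) = trace(b)*trace(a b^2 a b) - trace(a b^2 a)  (reduce the b square) = y^2*z^2 - 2*x*y*z + x^2 - 2
trace(b^2 a^-1 b^2 a) = trace(b^2 a b^2)*trace(a) - trace(b^2 a b^2 a)  (eliminate a^-1) = x*y^3*z - x^2*y^2 - y^2*z^2 + 2
trace(a^-1 b^2 a^-1 b^2) = trace(b^2 a^-1 b^2)*trace(a) - trace(b^2 a^-1 b^2 a)  (eliminate a^-1) = x^2*y^4 - 2*x*y^3*z - 2*x^2*y^2 + y^2*z^2 + 2*x*y*z + x^2 - 2
trace(b^5) = trace(b)*trace(b^4) - trace(b^3)  (reduce the b square) = y^5 - 5*y^3 + 5*y
trace(b^5 a) = trace(b)*trace(b^2 a b^2) - trace(b^2 a b)  (reduce the b square) = y^4*z - x*y^3 - 3*y^2*z + 2*x*y + z
trace(b^2 a^-1 b^3) = trace(b^5)*trace(a) - trace(b^5 a)  (eliminate a^-1) = x*y^5 - y^4*z - 4*x*y^3 + 3*y^2*z + 3*x*y - z
trace(b^3 a b^3) = trace(b)*trace(b^4 a b) - trace(b^4 a)  (reduce the b square) = y^5*z - x*y^4 - 4*y^3*z + 3*x*y^2 + 3*y*z - x
trace(a b^3 a b) = trace(b)*trace(a b a b^2) - trace(a b a b)  (reduce the b square) = y^2*z^2 - x*y*z - y^2 - z^2 + 2
trace(a b^3 a) = trace(a)*trace(b^3 a) - trace(b^3)  (reduce the a square) = x*y^2*z - x^2*y - y^3 - x*z + 3*y
trace(b a b^3 a b) = trace(b)*trace(a b^3 a b) - trace(a b^3 a)  (reduce the b square) = y^3*z^2 - 2*x*y^2*z + x^2*y - y*z^2 + x*z - y
trace(b^3 a b^3 a) = trace(b)*trace(b a b^3 a b) - trace(b a b^3 a)  (reduce the b square) = y^4*z^2 - 2*x*y^3*z + x^2*y^2 - 2*y^2*z^2 + 2*x*y*z + z^2 - 2
trace(b^2 a^-1 b^3 a b) = trace(b^3 a b^3)*trace(a) - trace(b^3 a b^3 a)  (eliminate a^-1) = x*y^5*z - x^2*y^4 - y^4*z^2 - 2*x*y^3*z + 2*x^2*y^2 + 2*y^2*z^2 + x*y*z - x^2 - z^2 + 2
trace(b a b a b^3) = trace(b)*trace(b^2 a b a b) - trace(b^2 a b a)  (reduce the b square) = y^3*z^2 - x*y^2*z - y^3 - 2*y*z^2 + x*z + 3*y
trace(b^3 a b a b^2) = trace(b)*trace(b a b a b^3) - trace(b a b a b^2)  (reduce the b square) = y^4*z^2 - x*y^3*z - y^4 - 3*y^2*z^2 + 2*x*y*z + 4*y^2 + z^2 - 2
trace(a b a b a b) = trace(a b a b)*trace(a b) - trace(b a)  (split on a) = z^3 - 3*z
trace(a b a b a) = trace(a)*trace(b a b a) - trace(b a b)  (reduce the a square) = x*z^2 - y*z - x
trace(a b a b^2 a b) = trace(b)*trace(a b a b a b) - trace(a b a b a)  (reduce the b square) = y*z^3 - x*z^2 - 2*y*z + x
trace(a^2 b a) = trace(a)*trace(b a^2) - trace(b a)  (reduce the a square) = x^2*z - x*y - z
trace(a b a b^2 a) = trace(b)*trace(a^2 b a b) - trace(a^2 b a)  (reduce the b square) = x*y*z^2 - x^2*z - y^2*z + z
trace(b a b a b^2 a b) = trace(b)*trace(a b a b^2 a b) - trace(a b a b^2 a)  (reduce the b square) = y^2*z^3 - 2*x*y*z^2 + x^2*z - y^2*z + x*y - z
trace(b^3 a b a b^2 a) = trace(b)*trace(b a b a b^2 a b) - trace(b a b a b^2 a)  (reduce the b square) = y^3*z^3 - 2*x*y^2*z^2 + x^2*y*z - y^3*z - y*z^3 + x*y^2 + x*z^2 + y*z - x
trace(b^2 a^-1 b^3 a b a) = trace(b^3 a b a b^2)*trace(a) - trace(b^3 a b a b^2 a)  (eliminate a^-1) = x*y^4*z^2 - x^2*y^3*z - y^3*z^3 - x*y^4 - x*y^2*z^2 + x^2*y*z + y^3*z + y*z^3 + 3*x*y^2 - y*z - x
trace(a^-1 b^2 a^-1 b^3 a b) = trace(b^2 a^-1 b^3 a b)*trace(a) - trace(b^2 a^-1 b^3 a b a)  (eliminate a^-1) = x^2*y^5*z - x^3*y^4 - 2*x*y^4*z^2 - x^2*y^3*z + y^3*z^3 + 2*x^3*y^2 + x*y^4 + 3*x*y^2*z^2 - y^3*z - y*z^3 - x^3 - 3*x*y^2 - x*z^2 + y*z + 3*x
trace(b^-1 a^-1 b^2 a^-1 b^3 a) = trace(a^-1 b^2 a^-1 b^3 a)*trace(b) - trace(a^-1 b^2 a^-1 b^3 a b)  (eliminate b^-1) = -x^2*y^5*z + x^3*y^4 + x*y^6 + 2*x*y^4*z^2 + x^2*y^3*z - y^5*z - y^3*z^3 - 2*x^3*y^2 - 5*x*y^4 - 3*x*y^2*z^2 + 4*y^3*z + y*z^3 + x^3 + 6*x*y^2 + x*z^2 - 2*y*z - 3*x
trace(b a^-1 b^3 a^-1 b^-1 a^-1 b) = trace(b^-1 a^-1 b^2 a^-1 b^3)*trace(a) - trace(b^-1 a^-1 b^2 a^-1 b^3 a)  (eliminate a^-1) = x^2*y^5*z - x*y^6 - 2*x*y^4*z^2 - 3*x^2*y^3*z + y^5*z + y^3*z^3 + 5*x*y^4 + 4*x*y^2*z^2 + 2*x^2*y*z - 4*y^3*z - y*z^3 - 6*x*y^2 - x*z^2 + 2*y*z + x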